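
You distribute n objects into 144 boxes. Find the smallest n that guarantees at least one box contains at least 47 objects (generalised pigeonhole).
n = (47 − 1)·144 + 1 = 6625

By the generalised pigeonhole principle, to guarantee some box contains ≥ r objects we need more than (r − 1) · k objects total. Threshold: n = (r − 1) · k + 1. With r = 47 and k = 144: n = 46 · 144 + 1 = 6624 + 1 = 6625. For n = 6624 = 46 · 144, we can put exactly 46 objects in every box, avoiding 47 in any single one — so 6625 is tight.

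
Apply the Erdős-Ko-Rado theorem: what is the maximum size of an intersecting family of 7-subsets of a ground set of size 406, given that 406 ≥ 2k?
max |F| = C(405, 6) = 5905264505400

Erdős-Ko-Rado (1961): when n ≥ 2k, max |F| = C(n−1, k−1). The bound is attained by the star {A : i ∈ A} for any fixed i ∈ [n]. Here C(406−1, 7−1) = C(405, 6) = 5905264505400.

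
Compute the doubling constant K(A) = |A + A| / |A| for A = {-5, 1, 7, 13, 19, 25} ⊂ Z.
K = |A + A| / |A| = 11/6

Enumerate A + A = {a + b : a, b ∈ A}. With |A| = 6, there are |A|^2 = 36 ordered sum pairs; collecting distinct values, A + A = {-10, -4, 2, 8, 14, 20, 26, 32, 38, 44, 50}, so |A + A| = 11. Thus K = 11/6. Here |A + A| = 2|A| − 1 = 11, the minimum possible — so K = 11/6 is minimal, which holds iff A is an arithmetic progression.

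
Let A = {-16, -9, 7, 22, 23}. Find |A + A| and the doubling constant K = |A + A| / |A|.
K = |A + A| / |A| = 14/5

Enumerate A + A = {a + b : a, b ∈ A}. With |A| = 5, there are |A|^2 = 25 ordered sum pairs; collecting distinct values, A + A = {-32, -25, -18, -9, -2, 6, 7, 13, 14, 29, 30, 44, 45, 46}, so |A + A| = 14. Thus K = 14/5. For comparison, the minimum possible |A + A| over all 5-element sets is 2·5 − 1 = 9 (so min K = 9/5), attained only by arithmetic progressions.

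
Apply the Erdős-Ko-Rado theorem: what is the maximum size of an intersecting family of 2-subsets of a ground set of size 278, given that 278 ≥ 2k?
max |F| = C(277, 1) = 277

The Erdős-Ko-Rado theorem states: for n ≥ 2k, an intersecting family of k-subsets of an n-element set has size at most C(n − 1, k − 1), with equality for 'star' families {A ⊆ [n] : |A| = k, i ∈ A} (fix an element i). For n = 278, k = 2: C(277, 1) = 277.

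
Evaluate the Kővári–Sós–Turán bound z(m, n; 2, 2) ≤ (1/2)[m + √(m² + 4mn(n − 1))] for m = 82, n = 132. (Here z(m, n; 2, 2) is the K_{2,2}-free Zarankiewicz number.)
z(82, 132; 2, 2) ≤ (1/2)[82 + √(82² + 4·82·132·131)] = (1/2)[82 + √5678500] = 1232.4802

Kővári–Sós–Turán: let r_1, ..., r_82 be the row sums and z = Σ r_i the total number of 1s. Each pair of columns can share at most one row with both entries 1 (else a 2×2 all-ones block appears), so Σ_i C(r_i, 2) ≤ C(132, 2) = 8646. By convexity Σ_i C(r_i, 2) ≥ 82·C(z/82, 2) = z(z − 82)/(2·82), giving z² − 82z − 82·132·131 ≤ 0 and hence z ≤ (1/2)[82 + √(6724 + 4·1417944)] = (1/2)[82 + √5678500] ≈ (1/2)(82 + 2382.9603) = 1232.4802.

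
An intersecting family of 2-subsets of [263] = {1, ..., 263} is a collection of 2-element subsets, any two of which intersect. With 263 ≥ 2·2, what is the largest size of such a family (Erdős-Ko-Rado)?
max |F| = C(262, 1) = 262

The Erdős-Ko-Rado theorem states: for n ≥ 2k, an intersecting family of k-subsets of an n-element set has size at most C(n − 1, k − 1), with equality for 'star' families {A ⊆ [n] : |A| = k, i ∈ A} (fix an element i). For n = 263, k = 2: C(262, 1) = 262.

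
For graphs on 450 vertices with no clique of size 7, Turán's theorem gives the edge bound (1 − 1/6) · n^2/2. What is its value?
Turán density bound = (5/6) · 450^2/2 = 84375

Turán's theorem: ex(n, K_{r+1}) is achieved by the complete r-partite Turán graph T(n, r) with parts as balanced as possible, and is at most (1 − 1/r) · n^2/2. For r = 6, n = 450: the density bound is (5/6) · 202500/2 = 84375. Since 6 ∣ 450, the Turán graph T(450, 6) has parts of equal size 75, and its edge count e(T(450, 6)) = 84375 attains the density bound exactly.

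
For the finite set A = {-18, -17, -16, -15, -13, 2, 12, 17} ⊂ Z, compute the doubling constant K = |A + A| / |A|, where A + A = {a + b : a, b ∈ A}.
K = |A + A| / |A| = 29/8

Enumerate A + A = {a + b : a, b ∈ A}. With |A| = 8, there are |A|^2 = 64 ordered sum pairs; collecting distinct values, A + A = {-36, -35, -34, -33, -32, -31, -30, -29, -28, -26, -16, -15, -14, -13, -11, -6, -5, -4, -3, -1, 0, 1, 2, 4, 14, 19, 24, 29, 34}, so |A + A| = 29. Thus K = 29/8. For comparison, the minimum possible |A + A| over all 8-element sets is 2·8 − 1 = 15 (so min K = 15/8), attained only by arithmetic progressions.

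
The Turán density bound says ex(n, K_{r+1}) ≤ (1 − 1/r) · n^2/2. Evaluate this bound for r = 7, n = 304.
Turán density bound = (6/7) · 304^2/2 = 277248/7 ≈ 39606.8571

Turán's theorem: ex(n, K_{r+1}) is achieved by the complete r-partite Turán graph T(n, r) with parts as balanced as possible, and is at most (1 − 1/r) · n^2/2. For r = 7, n = 304: the density bound is (6/7) · 92416/2 = 277248/7 ≈ 39606.8571. The integer-valued extremum is e(T(304, 7)) = 39606, which is strictly less than the density bound 277248/7 since 7 ∤ 304 (the parts of T(304, 7) cannot all be equal).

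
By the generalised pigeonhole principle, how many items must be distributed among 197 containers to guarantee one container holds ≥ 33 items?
n = (33 − 1)·197 + 1 = 6305

By the generalised pigeonhole principle, to guarantee some box contains ≥ r objects we need more than (r − 1) · k objects total. Threshold: n = (r − 1) · k + 1. With r = 33 and k = 197: n = 32 · 197 + 1 = 6304 + 1 = 6305. For n = 6304 = 32 · 197, we can put exactly 32 objects in every box, avoiding 33 in any single one — so 6305 is tight.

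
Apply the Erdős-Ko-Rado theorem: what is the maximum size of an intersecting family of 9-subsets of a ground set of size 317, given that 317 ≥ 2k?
max |F| = C(316, 8) = 2255206189975245

The Erdős-Ko-Rado theorem states: for n ≥ 2k, an intersecting family of k-subsets of an n-element set has size at most C(n − 1, k − 1), with equality for 'star' families {A ⊆ [n] : |A| = k, i ∈ A} (fix an element i). For n = 317, k = 9: C(316, 8) = 2255206189975245.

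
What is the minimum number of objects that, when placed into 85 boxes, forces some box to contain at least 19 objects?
n = (19 − 1)·85 + 1 = 1531

By the generalised pigeonhole principle, to guarantee some box contains ≥ r objects we need more than (r − 1) · k objects total. Threshold: n = (r − 1) · k + 1. With r = 19 and k = 85: n = 18 · 85 + 1 = 1530 + 1 = 1531. For n = 1530 = 18 · 85, we can put exactly 18 objects in every box, avoiding 19 in any single one — so 1531 is tight.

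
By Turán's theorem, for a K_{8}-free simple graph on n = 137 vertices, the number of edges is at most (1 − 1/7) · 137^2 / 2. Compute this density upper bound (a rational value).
Turán density bound = (6/7) · 137^2/2 = 56307/7 ≈ 8043.8571

Turán's theorem: ex(n, K_{r+1}) is achieved by the complete r-partite Turán graph T(n, r) with parts as balanced as possible, and is at most (1 − 1/r) · n^2/2. For r = 7, n = 137: the density bound is (6/7) · 18769/2 = 56307/7 ≈ 8043.8571. The integer-valued extremum is e(T(137, 7)) = 8043, which is strictly less than the density bound 56307/7 since 7 ∤ 137 (the parts of T(137, 7) cannot all be equal).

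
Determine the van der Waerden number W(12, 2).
W(12, 2) = 12 + 1 = 13

A 2-term AP is any pair of integers, so a monochromatic 2-AP exists iff some colour is used at least twice. With 12 colours, the colouring i ↦ i on {1, ..., 12} uses each colour once, avoiding any monochromatic pair, so W(12, 2) > 12. For {1, ..., 13}, pigeonhole forces two integers of the same colour, which form a monochromatic 2-AP. Hence W(12, 2) = 13.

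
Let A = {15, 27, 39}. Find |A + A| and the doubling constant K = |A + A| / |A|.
K = |A + A| / |A| = 5/3

Enumerate A + A = {a + b : a, b ∈ A}. With |A| = 3, there are |A|^2 = 9 ordered sum pairs; collecting distinct values, A + A = {30, 42, 54, 66, 78}, so |A + A| = 5. Thus K = 5/3. Here |A + A| = 2|A| − 1 = 5, the minimum possible — so K = 5/3 is minimal, which holds iff A is an arithmetic progression.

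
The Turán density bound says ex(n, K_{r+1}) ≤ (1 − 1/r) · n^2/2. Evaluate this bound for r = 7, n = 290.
Turán density bound = (6/7) · 290^2/2 = 252300/7 ≈ 36042.8571

Turán's theorem: ex(n, K_{r+1}) is achieved by the complete r-partite Turán graph T(n, r) with parts as balanced as possible, and is at most (1 − 1/r) · n^2/2. For r = 7, n = 290: the density bound is (6/7) · 84100/2 = 252300/7 ≈ 36042.8571. The integer-valued extremum is e(T(290, 7)) = 36042, which is strictly less than the density bound 252300/7 since 7 ∤ 290 (the parts of T(290, 7) cannot all be equal).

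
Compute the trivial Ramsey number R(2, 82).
R(2, 82) = 82

R(2, k) = k for all k ≥ 2: in a 2-colouring of K_k, either some edge is red (a red K_2) or all edges are blue (a blue K_k). And K_{81} coloured all-blue has no blue K_82, so R(2, 82) > 81. Hence R(2, 82) = 82.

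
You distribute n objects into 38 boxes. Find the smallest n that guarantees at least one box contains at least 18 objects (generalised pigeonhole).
n = (18 − 1)·38 + 1 = 647

By the generalised pigeonhole principle, to guarantee some box contains ≥ r objects we need more than (r − 1) · k objects total. Threshold: n = (r − 1) · k + 1. With r = 18 and k = 38: n = 17 · 38 + 1 = 646 + 1 = 647. For n = 646 = 17 · 38, we can put exactly 17 objects in every box, avoiding 18 in any single one — so 647 is tight.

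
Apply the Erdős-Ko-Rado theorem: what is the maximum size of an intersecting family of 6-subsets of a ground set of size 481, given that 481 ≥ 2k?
max |F| = C(480, 5) = 207945120096

Erdős-Ko-Rado (1961): when n ≥ 2k, max |F| = C(n−1, k−1). The bound is attained by the star {A : i ∈ A} for any fixed i ∈ [n]. Here C(481−1, 6−1) = C(480, 5) = 207945120096.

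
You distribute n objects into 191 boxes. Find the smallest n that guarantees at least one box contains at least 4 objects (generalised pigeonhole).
n = (4 − 1)·191 + 1 = 574

By the generalised pigeonhole principle, to guarantee some box contains ≥ r objects we need more than (r − 1) · k objects total. Threshold: n = (r − 1) · k + 1. With r = 4 and k = 191: n = 3 · 191 + 1 = 573 + 1 = 574. For n = 573 = 3 · 191, we can put exactly 3 objects in every box, avoiding 4 in any single one — so 574 is tight.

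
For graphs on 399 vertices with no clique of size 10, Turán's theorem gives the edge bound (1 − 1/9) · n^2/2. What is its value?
Turán density bound = (8/9) · 399^2/2 = 70756

Turán's theorem: ex(n, K_{r+1}) is achieved by the complete r-partite Turán graph T(n, r) with parts as balanced as possible, and is at most (1 − 1/r) · n^2/2. For r = 9, n = 399: the density bound is (8/9) · 159201/2 = 70756. The integer-valued extremum is e(T(399, 9)) = 70755, which is strictly less than the density bound 70756 since 9 ∤ 399 (the parts of T(399, 9) cannot all be equal).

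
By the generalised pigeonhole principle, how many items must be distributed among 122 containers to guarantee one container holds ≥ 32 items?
n = (32 − 1)·122 + 1 = 3783

By the generalised pigeonhole principle, to guarantee some box contains ≥ r objects we need more than (r − 1) · k objects total. Threshold: n = (r − 1) · k + 1. With r = 32 and k = 122: n = 31 · 122 + 1 = 3782 + 1 = 3783. For n = 3782 = 31 · 122, we can put exactly 31 objects in every box, avoiding 32 in any single one — so 3783 is tight.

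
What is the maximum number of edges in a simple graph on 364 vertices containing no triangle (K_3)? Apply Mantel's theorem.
ex(364, K_3) = ⌊364^2/4⌋ = 33124

Mantel (1907): a triangle-free graph on n vertices has at most ⌊n^2/4⌋ edges, with equality for the complete bipartite graph K_{⌊n/2⌋, ⌈n/2⌉}. For n = 364: ⌊364^2/4⌋ = ⌊132496/4⌋ = 33124. The extremal graph is K_{182, 182}, which has 182·182 = 33124 edges.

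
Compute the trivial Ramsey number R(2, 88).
R(2, 88) = 88

R(2, k) = k for all k ≥ 2: in a 2-colouring of K_k, either some edge is red (a red K_2) or all edges are blue (a blue K_k). And K_{87} coloured all-blue has no blue K_88, so R(2, 88) > 87. Hence R(2, 88) = 88.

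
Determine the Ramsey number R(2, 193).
R(2, 193) = 193

R(2, k) = k for all k ≥ 2: in a 2-colouring of K_k, either some edge is red (a red K_2) or all edges are blue (a blue K_k). And K_{192} coloured all-blue has no blue K_193, so R(2, 193) > 192. Hence R(2, 193) = 193.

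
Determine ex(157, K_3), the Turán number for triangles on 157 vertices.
ex(157, K_3) = ⌊157^2/4⌋ = 6162

Mantel (1907): a triangle-free graph on n vertices has at most ⌊n^2/4⌋ edges, with equality for the complete bipartite graph K_{⌊n/2⌋, ⌈n/2⌉}. For n = 157: ⌊157^2/4⌋ = ⌊24649/4⌋ = 6162. The extremal graph is K_{78, 79}, which has 78·79 = 6162 edges.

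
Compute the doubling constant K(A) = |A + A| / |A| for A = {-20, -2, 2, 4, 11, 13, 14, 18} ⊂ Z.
K = |A + A| / |A| = 33/8

Enumerate A + A = {a + b : a, b ∈ A}. With |A| = 8, there are |A|^2 = 64 ordered sum pairs; collecting distinct values, A + A = {-40, -22, -18, -16, -9, -7, -6, -4, -2, 0, 2, 4, 6, 8, 9, 11, 12, 13, 15, 16, 17, 18, 20, 22, 24, 25, 26, 27, 28, 29, 31, 32, 36}, so |A + A| = 33. Thus K = 33/8. For comparison, the minimum possible |A + A| over all 8-element sets is 2·8 − 1 = 15 (so min K = 15/8), attained only by arithmetic progressions.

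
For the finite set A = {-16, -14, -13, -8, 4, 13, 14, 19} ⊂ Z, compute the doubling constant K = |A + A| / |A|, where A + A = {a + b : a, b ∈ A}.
K = |A + A| / |A| = 33/8

Enumerate A + A = {a + b : a, b ∈ A}. With |A| = 8, there are |A|^2 = 64 ordered sum pairs; collecting distinct values, A + A = {-32, -30, -29, -28, -27, -26, -24, -22, -21, -16, -12, -10, -9, -4, -3, -2, -1, 0, 1, 3, 5, 6, 8, 11, 17, 18, 23, 26, 27, 28, 32, 33, 38}, so |A + A| = 33. Thus K = 33/8. For comparison, the minimum possible |A + A| over all 8-element sets is 2·8 − 1 = 15 (so min K = 15/8), attained only by arithmetic progressions.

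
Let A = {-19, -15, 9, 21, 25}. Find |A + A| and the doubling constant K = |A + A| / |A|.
K = |A + A| / |A| = 14/5

Enumerate A + A = {a + b : a, b ∈ A}. With |A| = 5, there are |A|^2 = 25 ordered sum pairs; collecting distinct values, A + A = {-38, -34, -30, -10, -6, 2, 6, 10, 18, 30, 34, 42, 46, 50}, so |A + A| = 14. Thus K = 14/5. For comparison, the minimum possible |A + A| over all 5-element sets is 2·5 − 1 = 9 (so min K = 9/5), attained only by arithmetic progressions.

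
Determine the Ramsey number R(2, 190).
R(2, 190) = 190

R(2, k) = k for all k ≥ 2: in a 2-colouring of K_k, either some edge is red (a red K_2) or all edges are blue (a blue K_k). And K_{189} coloured all-blue has no blue K_190, so R(2, 190) > 189. Hence R(2, 190) = 190.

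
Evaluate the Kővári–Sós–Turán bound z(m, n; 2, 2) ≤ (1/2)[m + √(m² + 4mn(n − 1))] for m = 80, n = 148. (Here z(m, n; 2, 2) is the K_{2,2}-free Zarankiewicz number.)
z(80, 148; 2, 2) ≤ (1/2)[80 + √(80² + 4·80·148·147)] = (1/2)[80 + √6968320] = 1359.8788

Kővári–Sós–Turán: let r_1, ..., r_80 be the row sums and z = Σ r_i the total number of 1s. Each pair of columns can share at most one row with both entries 1 (else a 2×2 all-ones block appears), so Σ_i C(r_i, 2) ≤ C(148, 2) = 10878. By convexity Σ_i C(r_i, 2) ≥ 80·C(z/80, 2) = z(z − 80)/(2·80), giving z² − 80z − 80·148·147 ≤ 0 and hence z ≤ (1/2)[80 + √(6400 + 4·1740480)] = (1/2)[80 + √6968320] ≈ (1/2)(80 + 2639.7576) = 1359.8788.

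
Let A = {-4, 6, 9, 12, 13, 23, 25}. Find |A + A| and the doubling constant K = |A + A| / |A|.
K = |A + A| / |A| = 25/7

Enumerate A + A = {a + b : a, b ∈ A}. With |A| = 7, there are |A|^2 = 49 ordered sum pairs; collecting distinct values, A + A = {-8, 2, 5, 8, 9, 12, 15, 18, 19, 21, 22, 24, 25, 26, 29, 31, 32, 34, 35, 36, 37, 38, 46, 48, 50}, so |A + A| = 25. Thus K = 25/7. For comparison, the minimum possible |A + A| over all 7-element sets is 2·7 − 1 = 13 (so min K = 13/7), attained only by arithmetic progressions.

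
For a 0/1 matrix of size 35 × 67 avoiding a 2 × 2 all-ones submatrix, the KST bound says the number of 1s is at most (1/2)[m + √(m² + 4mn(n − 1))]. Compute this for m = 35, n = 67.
z(35, 67; 2, 2) ≤ (1/2)[35 + √(35² + 4·35·67·66)] = (1/2)[35 + √620305] = 411.2972

Kővári–Sós–Turán: let r_1, ..., r_35 be the row sums and z = Σ r_i the total number of 1s. Each pair of columns can share at most one row with both entries 1 (else a 2×2 all-ones block appears), so Σ_i C(r_i, 2) ≤ C(67, 2) = 2211. By convexity Σ_i C(r_i, 2) ≥ 35·C(z/35, 2) = z(z − 35)/(2·35), giving z² − 35z − 35·67·66 ≤ 0 and hence z ≤ (1/2)[35 + √(1225 + 4·154770)] = (1/2)[35 + √620305] ≈ (1/2)(35 + 787.5944) = 411.2972.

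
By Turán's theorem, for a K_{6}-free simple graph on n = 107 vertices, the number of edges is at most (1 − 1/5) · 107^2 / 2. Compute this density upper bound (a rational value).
Turán density bound = (4/5) · 107^2/2 = 22898/5 ≈ 4579.6

Turán's theorem: ex(n, K_{r+1}) is achieved by the complete r-partite Turán graph T(n, r) with parts as balanced as possible, and is at most (1 − 1/r) · n^2/2. For r = 5, n = 107: the density bound is (4/5) · 11449/2 = 22898/5 ≈ 4579.6. The integer-valued extremum is e(T(107, 5)) = 4579, which is strictly less than the density bound 22898/5 since 5 ∤ 107 (the parts of T(107, 5) cannot all be equal).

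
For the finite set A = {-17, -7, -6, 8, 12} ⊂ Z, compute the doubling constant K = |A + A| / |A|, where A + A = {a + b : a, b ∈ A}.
K = |A + A| / |A| = 15/5 = 3

Enumerate A + A = {a + b : a, b ∈ A}. With |A| = 5, there are |A|^2 = 25 ordered sum pairs; collecting distinct values, A + A = {-34, -24, -23, -14, -13, -12, -9, -5, 1, 2, 5, 6, 16, 20, 24}, so |A + A| = 15. Thus K = 15/5 = 3. For comparison, the minimum possible |A + A| over all 5-element sets is 2·5 − 1 = 9 (so min K = 9/5), attained only by arithmetic progressions.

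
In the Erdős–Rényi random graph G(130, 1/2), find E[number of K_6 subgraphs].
E[# K_6] = C(130, 6) · (1/2)^C(6, 2) = 5963412000 / 2^15 = 186356625/1024 ≈ 181988.891602

For each 6-subset S of vertices (there are C(130, 6) = 5963412000 such S), let X_S = 1 if S induces a K_6 (all C(6, 2) = 15 edges present). Then P(X_S = 1) = (1/2)^15 = 1/32768. By linearity of expectation, E[# K_6] = C(130, 6) · (1/2)^15 = 5963412000 / 32768 = 186356625/1024 ≈ 181988.891602.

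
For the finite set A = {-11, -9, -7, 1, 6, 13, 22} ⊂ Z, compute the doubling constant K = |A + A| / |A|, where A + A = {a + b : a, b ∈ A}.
K = |A + A| / |A| = 26/7

Enumerate A + A = {a + b : a, b ∈ A}. With |A| = 7, there are |A|^2 = 49 ordered sum pairs; collecting distinct values, A + A = {-22, -20, -18, -16, -14, -10, -8, -6, -5, -3, -1, 2, 4, 6, 7, 11, 12, 13, 14, 15, 19, 23, 26, 28, 35, 44}, so |A + A| = 26. Thus K = 26/7. For comparison, the minimum possible |A + A| over all 7-element sets is 2·7 − 1 = 13 (so min K = 13/7), attained only by arithmetic progressions.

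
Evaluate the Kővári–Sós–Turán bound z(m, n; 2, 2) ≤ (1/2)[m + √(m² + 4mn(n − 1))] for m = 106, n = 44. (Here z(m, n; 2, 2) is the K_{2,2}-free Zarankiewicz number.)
z(106, 44; 2, 2) ≤ (1/2)[106 + √(106² + 4·106·44·43)] = (1/2)[106 + √813444] = 503.9557

Kővári–Sós–Turán: let r_1, ..., r_106 be the row sums and z = Σ r_i the total number of 1s. Each pair of columns can share at most one row with both entries 1 (else a 2×2 all-ones block appears), so Σ_i C(r_i, 2) ≤ C(44, 2) = 946. By convexity Σ_i C(r_i, 2) ≥ 106·C(z/106, 2) = z(z − 106)/(2·106), giving z² − 106z − 106·44·43 ≤ 0 and hence z ≤ (1/2)[106 + √(11236 + 4·200552)] = (1/2)[106 + √813444] ≈ (1/2)(106 + 901.9113) = 503.9557.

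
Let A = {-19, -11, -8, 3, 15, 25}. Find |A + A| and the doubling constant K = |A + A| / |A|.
K = |A + A| / |A| = 19/6

Enumerate A + A = {a + b : a, b ∈ A}. With |A| = 6, there are |A|^2 = 36 ordered sum pairs; collecting distinct values, A + A = {-38, -30, -27, -22, -19, -16, -8, -5, -4, 4, 6, 7, 14, 17, 18, 28, 30, 40, 50}, so |A + A| = 19. Thus K = 19/6. For comparison, the minimum possible |A + A| over all 6-element sets is 2·6 − 1 = 11 (so min K = 11/6), attained only by arithmetic progressions.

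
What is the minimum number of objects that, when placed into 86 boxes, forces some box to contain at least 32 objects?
n = (32 − 1)·86 + 1 = 2667

By the generalised pigeonhole principle, to guarantee some box contains ≥ r objects we need more than (r − 1) · k objects total. Threshold: n = (r − 1) · k + 1. With r = 32 and k = 86: n = 31 · 86 + 1 = 2666 + 1 = 2667. For n = 2666 = 31 · 86, we can put exactly 31 objects in every box, avoiding 32 in any single one — so 2667 is tight.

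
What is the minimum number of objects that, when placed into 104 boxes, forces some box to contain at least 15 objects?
n = (15 − 1)·104 + 1 = 1457

By the generalised pigeonhole principle, to guarantee some box contains ≥ r objects we need more than (r − 1) · k objects total. Threshold: n = (r − 1) · k + 1. With r = 15 and k = 104: n = 14 · 104 + 1 = 1456 + 1 = 1457. For n = 1456 = 14 · 104, we can put exactly 14 objects in every box, avoiding 15 in any single one — so 1457 is tight.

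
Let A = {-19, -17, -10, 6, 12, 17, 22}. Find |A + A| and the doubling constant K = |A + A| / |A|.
K = |A + A| / |A| = 26/7

Enumerate A + A = {a + b : a, b ∈ A}. With |A| = 7, there are |A|^2 = 49 ordered sum pairs; collecting distinct values, A + A = {-38, -36, -34, -29, -27, -20, -13, -11, -7, -5, -4, -2, 0, 2, 3, 5, 7, 12, 18, 23, 24, 28, 29, 34, 39, 44}, so |A + A| = 26. Thus K = 26/7. For comparison, the minimum possible |A + A| over all 7-element sets is 2·7 − 1 = 13 (so min K = 13/7), attained only by arithmetic progressions.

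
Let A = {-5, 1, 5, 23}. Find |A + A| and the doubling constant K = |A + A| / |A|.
K = |A + A| / |A| = 10/4 = 5/2

Enumerate A + A = {a + b : a, b ∈ A}. With |A| = 4, there are |A|^2 = 16 ordered sum pairs; collecting distinct values, A + A = {-10, -4, 0, 2, 6, 10, 18, 24, 28, 46}, so |A + A| = 10. Thus K = 10/4 = 5/2. For comparison, the minimum possible |A + A| over all 4-element sets is 2·4 − 1 = 7 (so min K = 7/4), attained only by arithmetic progressions.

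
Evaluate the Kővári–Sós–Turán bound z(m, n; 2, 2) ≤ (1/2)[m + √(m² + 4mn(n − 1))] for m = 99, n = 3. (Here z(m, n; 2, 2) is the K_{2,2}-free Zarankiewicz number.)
z(99, 3; 2, 2) ≤ (1/2)[99 + √(99² + 4·99·3·2)] = (1/2)[99 + √12177] = 104.6747

Kővári–Sós–Turán: let r_1, ..., r_99 be the row sums and z = Σ r_i the total number of 1s. Each pair of columns can share at most one row with both entries 1 (else a 2×2 all-ones block appears), so Σ_i C(r_i, 2) ≤ C(3, 2) = 3. By convexity Σ_i C(r_i, 2) ≥ 99·C(z/99, 2) = z(z − 99)/(2·99), giving z² − 99z − 99·3·2 ≤ 0 and hence z ≤ (1/2)[99 + √(9801 + 4·594)] = (1/2)[99 + √12177] ≈ (1/2)(99 + 110.3494) = 104.6747.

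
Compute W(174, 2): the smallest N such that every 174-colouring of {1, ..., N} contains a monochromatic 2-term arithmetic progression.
W(174, 2) = 174 + 1 = 175

A 2-term AP is any pair of integers, so a monochromatic 2-AP exists iff some colour is used at least twice. With 174 colours, the colouring i ↦ i on {1, ..., 174} uses each colour once, avoiding any monochromatic pair, so W(174, 2) > 174. For {1, ..., 175}, pigeonhole forces two integers of the same colour, which form a monochromatic 2-AP. Hence W(174, 2) = 175.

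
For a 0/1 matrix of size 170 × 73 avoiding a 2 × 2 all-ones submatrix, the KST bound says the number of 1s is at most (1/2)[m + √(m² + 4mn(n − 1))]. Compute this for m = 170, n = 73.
z(170, 73; 2, 2) ≤ (1/2)[170 + √(170² + 4·170·73·72)] = (1/2)[170 + √3602980] = 1034.0759

Kővári–Sós–Turán: let r_1, ..., r_170 be the row sums and z = Σ r_i the total number of 1s. Each pair of columns can share at most one row with both entries 1 (else a 2×2 all-ones block appears), so Σ_i C(r_i, 2) ≤ C(73, 2) = 2628. By convexity Σ_i C(r_i, 2) ≥ 170·C(z/170, 2) = z(z − 170)/(2·170), giving z² − 170z − 170·73·72 ≤ 0 and hence z ≤ (1/2)[170 + √(28900 + 4·893520)] = (1/2)[170 + √3602980] ≈ (1/2)(170 + 1898.1517) = 1034.0759.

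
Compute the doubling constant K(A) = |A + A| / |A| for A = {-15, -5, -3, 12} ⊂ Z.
K = |A + A| / |A| = 10/4 = 5/2

Enumerate A + A = {a + b : a, b ∈ A}. With |A| = 4, there are |A|^2 = 16 ordered sum pairs; collecting distinct values, A + A = {-30, -20, -18, -10, -8, -6, -3, 7, 9, 24}, so |A + A| = 10. Thus K = 10/4 = 5/2. For comparison, the minimum possible |A + A| over all 4-element sets is 2·4 − 1 = 7 (so min K = 7/4), attained only by arithmetic progressions.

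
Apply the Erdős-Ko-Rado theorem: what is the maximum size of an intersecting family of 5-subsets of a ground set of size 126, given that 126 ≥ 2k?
max |F| = C(125, 4) = 9691375

The Erdős-Ko-Rado theorem states: for n ≥ 2k, an intersecting family of k-subsets of an n-element set has size at most C(n − 1, k − 1), with equality for 'star' families {A ⊆ [n] : |A| = k, i ∈ A} (fix an element i). For n = 126, k = 5: C(125, 4) = 9691375.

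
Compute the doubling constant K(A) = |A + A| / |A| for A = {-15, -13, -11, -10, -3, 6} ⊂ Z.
K = |A + A| / |A| = 20/6 = 10/3

Enumerate A + A = {a + b : a, b ∈ A}. With |A| = 6, there are |A|^2 = 36 ordered sum pairs; collecting distinct values, A + A = {-30, -28, -26, -25, -24, -23, -22, -21, -20, -18, -16, -14, -13, -9, -7, -6, -5, -4, 3, 12}, so |A + A| = 20. Thus K = 20/6 = 10/3. For comparison, the minimum possible |A + A| over all 6-element sets is 2·6 − 1 = 11 (so min K = 11/6), attained only by arithmetic progressions.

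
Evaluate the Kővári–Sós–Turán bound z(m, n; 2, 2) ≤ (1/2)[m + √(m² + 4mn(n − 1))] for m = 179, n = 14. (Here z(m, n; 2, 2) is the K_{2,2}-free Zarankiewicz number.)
z(179, 14; 2, 2) ≤ (1/2)[179 + √(179² + 4·179·14·13)] = (1/2)[179 + √162353] = 290.9653

Kővári–Sós–Turán: let r_1, ..., r_179 be the row sums and z = Σ r_i the total number of 1s. Each pair of columns can share at most one row with both entries 1 (else a 2×2 all-ones block appears), so Σ_i C(r_i, 2) ≤ C(14, 2) = 91. By convexity Σ_i C(r_i, 2) ≥ 179·C(z/179, 2) = z(z − 179)/(2·179), giving z² − 179z − 179·14·13 ≤ 0 and hence z ≤ (1/2)[179 + √(32041 + 4·32578)] = (1/2)[179 + √162353] ≈ (1/2)(179 + 402.9305) = 290.9653.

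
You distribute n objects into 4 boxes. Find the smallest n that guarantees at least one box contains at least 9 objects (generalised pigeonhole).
n = (9 − 1)·4 + 1 = 33

By the generalised pigeonhole principle, to guarantee some box contains ≥ r objects we need more than (r − 1) · k objects total. Threshold: n = (r − 1) · k + 1. With r = 9 and k = 4: n = 8 · 4 + 1 = 32 + 1 = 33. For n = 32 = 8 · 4, we can put exactly 8 objects in every box, avoiding 9 in any single one — so 33 is tight.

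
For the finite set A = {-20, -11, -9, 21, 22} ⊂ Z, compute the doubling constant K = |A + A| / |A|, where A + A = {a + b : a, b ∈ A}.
K = |A + A| / |A| = 15/5 = 3

Enumerate A + A = {a + b : a, b ∈ A}. With |A| = 5, there are |A|^2 = 25 ordered sum pairs; collecting distinct values, A + A = {-40, -31, -29, -22, -20, -18, 1, 2, 10, 11, 12, 13, 42, 43, 44}, so |A + A| = 15. Thus K = 15/5 = 3. For comparison, the minimum possible |A + A| over all 5-element sets is 2·5 − 1 = 9 (so min K = 9/5), attained only by arithmetic progressions.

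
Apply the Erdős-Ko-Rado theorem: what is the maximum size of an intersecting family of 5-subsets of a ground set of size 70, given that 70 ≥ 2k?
max |F| = C(69, 4) = 864501

Erdős-Ko-Rado (1961): when n ≥ 2k, max |F| = C(n−1, k−1). The bound is attained by the star {A : i ∈ A} for any fixed i ∈ [n]. Here C(70−1, 5−1) = C(69, 4) = 864501.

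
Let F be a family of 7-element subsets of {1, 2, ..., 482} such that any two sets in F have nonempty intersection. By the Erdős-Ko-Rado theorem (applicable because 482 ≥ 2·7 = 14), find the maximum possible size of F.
max |F| = C(481, 6) = 16670267127696

Erdős-Ko-Rado (1961): when n ≥ 2k, max |F| = C(n−1, k−1). The bound is attained by the star {A : i ∈ A} for any fixed i ∈ [n]. Here C(482−1, 7−1) = C(481, 6) = 16670267127696.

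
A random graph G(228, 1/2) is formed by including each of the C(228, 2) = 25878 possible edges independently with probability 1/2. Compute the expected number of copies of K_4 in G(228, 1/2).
E[# K_4] = C(228, 4) · (1/2)^C(4, 2) = 109658025 / 2^6 = 1713406.640625

For each 4-subset S of vertices (there are C(228, 4) = 109658025 such S), let X_S = 1 if S induces a K_4 (all C(4, 2) = 6 edges present). Then P(X_S = 1) = (1/2)^6 = 1/64. By linearity of expectation, E[# K_4] = C(228, 4) · (1/2)^6 = 109658025 / 64 = 1713406.640625.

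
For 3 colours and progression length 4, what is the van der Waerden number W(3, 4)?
W(3, 4) = 293

This is a classical value, W(3, 4) = 293, established by combining an explicit 3-colouring of {1, ..., 292} with no monochromatic 4-AP (giving the lower bound W(3, 4) > 292) and a finite case analysis / exhaustive computer search showing every 3-colouring of {1, ..., 293} has such an AP.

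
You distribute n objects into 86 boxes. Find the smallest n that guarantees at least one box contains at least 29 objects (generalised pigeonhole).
n = (29 − 1)·86 + 1 = 2409

By the generalised pigeonhole principle, to guarantee some box contains ≥ r objects we need more than (r − 1) · k objects total. Threshold: n = (r − 1) · k + 1. With r = 29 and k = 86: n = 28 · 86 + 1 = 2408 + 1 = 2409. For n = 2408 = 28 · 86, we can put exactly 28 objects in every box, avoiding 29 in any single one — so 2409 is tight.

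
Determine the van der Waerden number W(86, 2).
W(86, 2) = 86 + 1 = 87

A 2-term AP is any pair of integers, so a monochromatic 2-AP exists iff some colour is used at least twice. With 86 colours, the colouring i ↦ i on {1, ..., 86} uses each colour once, avoiding any monochromatic pair, so W(86, 2) > 86. For {1, ..., 87}, pigeonhole forces two integers of the same colour, which form a monochromatic 2-AP. Hence W(86, 2) = 87.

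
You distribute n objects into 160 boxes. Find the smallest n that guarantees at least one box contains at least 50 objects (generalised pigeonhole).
n = (50 − 1)·160 + 1 = 7841

By the generalised pigeonhole principle, to guarantee some box contains ≥ r objects we need more than (r − 1) · k objects total. Threshold: n = (r − 1) · k + 1. With r = 50 and k = 160: n = 49 · 160 + 1 = 7840 + 1 = 7841. For n = 7840 = 49 · 160, we can put exactly 49 objects in every box, avoiding 50 in any single one — so 7841 is tight.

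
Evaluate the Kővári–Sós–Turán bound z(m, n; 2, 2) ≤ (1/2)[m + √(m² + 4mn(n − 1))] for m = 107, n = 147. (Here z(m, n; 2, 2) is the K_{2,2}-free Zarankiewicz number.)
z(107, 147; 2, 2) ≤ (1/2)[107 + √(107² + 4·107·147·146)] = (1/2)[107 + √9197185] = 1569.8431

Kővári–Sós–Turán: let r_1, ..., r_107 be the row sums and z = Σ r_i the total number of 1s. Each pair of columns can share at most one row with both entries 1 (else a 2×2 all-ones block appears), so Σ_i C(r_i, 2) ≤ C(147, 2) = 10731. By convexity Σ_i C(r_i, 2) ≥ 107·C(z/107, 2) = z(z − 107)/(2·107), giving z² − 107z − 107·147·146 ≤ 0 and hence z ≤ (1/2)[107 + √(11449 + 4·2296434)] = (1/2)[107 + √9197185] ≈ (1/2)(107 + 3032.6861) = 1569.8431.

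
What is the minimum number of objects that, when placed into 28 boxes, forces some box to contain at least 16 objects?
n = (16 − 1)·28 + 1 = 421

By the generalised pigeonhole principle, to guarantee some box contains ≥ r objects we need more than (r − 1) · k objects total. Threshold: n = (r − 1) · k + 1. With r = 16 and k = 28: n = 15 · 28 + 1 = 420 + 1 = 421. For n = 420 = 15 · 28, we can put exactly 15 objects in every box, avoiding 16 in any single one — so 421 is tight.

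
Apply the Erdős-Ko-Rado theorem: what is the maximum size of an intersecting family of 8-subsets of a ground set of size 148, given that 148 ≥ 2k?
max |F| = C(147, 7) = 254573763444

Erdős-Ko-Rado (1961): when n ≥ 2k, max |F| = C(n−1, k−1). The bound is attained by the star {A : i ∈ A} for any fixed i ∈ [n]. Here C(148−1, 8−1) = C(147, 7) = 254573763444.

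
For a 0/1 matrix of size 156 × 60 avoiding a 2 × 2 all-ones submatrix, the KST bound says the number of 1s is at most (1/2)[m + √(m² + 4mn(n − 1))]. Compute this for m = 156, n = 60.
z(156, 60; 2, 2) ≤ (1/2)[156 + √(156² + 4·156·60·59)] = (1/2)[156 + √2233296] = 825.2108

Kővári–Sós–Turán: let r_1, ..., r_156 be the row sums and z = Σ r_i the total number of 1s. Each pair of columns can share at most one row with both entries 1 (else a 2×2 all-ones block appears), so Σ_i C(r_i, 2) ≤ C(60, 2) = 1770. By convexity Σ_i C(r_i, 2) ≥ 156·C(z/156, 2) = z(z − 156)/(2·156), giving z² − 156z − 156·60·59 ≤ 0 and hence z ≤ (1/2)[156 + √(24336 + 4·552240)] = (1/2)[156 + √2233296] ≈ (1/2)(156 + 1494.4216) = 825.2108.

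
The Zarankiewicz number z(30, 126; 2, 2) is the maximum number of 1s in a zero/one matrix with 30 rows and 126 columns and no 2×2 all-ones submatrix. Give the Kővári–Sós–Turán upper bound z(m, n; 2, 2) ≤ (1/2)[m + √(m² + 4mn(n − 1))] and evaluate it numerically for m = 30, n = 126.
z(30, 126; 2, 2) ≤ (1/2)[30 + √(30² + 4·30·126·125)] = (1/2)[30 + √1890900] = 702.55

Kővári–Sós–Turán: let r_1, ..., r_30 be the row sums and z = Σ r_i the total number of 1s. Each pair of columns can share at most one row with both entries 1 (else a 2×2 all-ones block appears), so Σ_i C(r_i, 2) ≤ C(126, 2) = 7875. By convexity Σ_i C(r_i, 2) ≥ 30·C(z/30, 2) = z(z − 30)/(2·30), giving z² − 30z − 30·126·125 ≤ 0 and hence z ≤ (1/2)[30 + √(900 + 4·472500)] = (1/2)[30 + √1890900] ≈ (1/2)(30 + 1375.1) = 702.55.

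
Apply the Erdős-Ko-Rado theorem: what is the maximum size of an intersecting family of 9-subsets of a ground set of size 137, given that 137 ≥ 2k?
max |F| = C(136, 8) = 2353351951665

The Erdős-Ko-Rado theorem states: for n ≥ 2k, an intersecting family of k-subsets of an n-element set has size at most C(n − 1, k − 1), with equality for 'star' families {A ⊆ [n] : |A| = k, i ∈ A} (fix an element i). For n = 137, k = 9: C(136, 8) = 2353351951665.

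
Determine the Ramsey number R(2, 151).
R(2, 151) = 151

R(2, k) = k for all k ≥ 2: in a 2-colouring of K_k, either some edge is red (a red K_2) or all edges are blue (a blue K_k). And K_{150} coloured all-blue has no blue K_151, so R(2, 151) > 150. Hence R(2, 151) = 151.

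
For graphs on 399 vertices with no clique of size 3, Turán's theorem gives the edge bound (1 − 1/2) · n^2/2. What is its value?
Turán density bound = (1/2) · 399^2/2 = 159201/4 ≈ 39800.25

Turán's theorem: ex(n, K_{r+1}) is achieved by the complete r-partite Turán graph T(n, r) with parts as balanced as possible, and is at most (1 − 1/r) · n^2/2. For r = 2, n = 399: the density bound is (1/2) · 159201/2 = 159201/4 ≈ 39800.25. The integer-valued extremum is e(T(399, 2)) = 39800, which is strictly less than the density bound 159201/4 since 2 ∤ 399 (the parts of T(399, 2) cannot all be equal).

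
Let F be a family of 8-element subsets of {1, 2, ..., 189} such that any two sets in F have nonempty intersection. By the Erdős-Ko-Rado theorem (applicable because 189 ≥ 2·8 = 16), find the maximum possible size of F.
max |F| = C(188, 7) = 1470936391496

The Erdős-Ko-Rado theorem states: for n ≥ 2k, an intersecting family of k-subsets of an n-element set has size at most C(n − 1, k − 1), with equality for 'star' families {A ⊆ [n] : |A| = k, i ∈ A} (fix an element i). For n = 189, k = 8: C(188, 7) = 1470936391496.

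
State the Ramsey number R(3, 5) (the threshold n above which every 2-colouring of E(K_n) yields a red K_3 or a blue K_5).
R(3, 5) = 14

Lower bound: an explicit 2-colouring of K_{13} (typically a Paley-type or other structured construction) avoids a red K_3 and a blue K_5, showing R(3, 5) > 13.
Upper bound: the Erdős–Szekeres recurrence R(r, t') ≤ R(r−1, t') + R(r, t'−1) yields R(3, 5) ≤ 14.
Hence R(3, 5) = 14.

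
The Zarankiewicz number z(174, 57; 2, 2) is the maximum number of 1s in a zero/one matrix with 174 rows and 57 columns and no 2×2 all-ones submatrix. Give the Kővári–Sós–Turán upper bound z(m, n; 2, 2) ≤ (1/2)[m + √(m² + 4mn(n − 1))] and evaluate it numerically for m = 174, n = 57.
z(174, 57; 2, 2) ≤ (1/2)[174 + √(174² + 4·174·57·56)] = (1/2)[174 + √2251908] = 837.3179

Kővári–Sós–Turán: let r_1, ..., r_174 be the row sums and z = Σ r_i the total number of 1s. Each pair of columns can share at most one row with both entries 1 (else a 2×2 all-ones block appears), so Σ_i C(r_i, 2) ≤ C(57, 2) = 1596. By convexity Σ_i C(r_i, 2) ≥ 174·C(z/174, 2) = z(z − 174)/(2·174), giving z² − 174z − 174·57·56 ≤ 0 and hence z ≤ (1/2)[174 + √(30276 + 4·555408)] = (1/2)[174 + √2251908] ≈ (1/2)(174 + 1500.6359) = 837.3179.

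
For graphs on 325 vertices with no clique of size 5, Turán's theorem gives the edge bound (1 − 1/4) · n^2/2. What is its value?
Turán density bound = (3/4) · 325^2/2 = 316875/8 ≈ 39609.375

Turán's theorem: ex(n, K_{r+1}) is achieved by the complete r-partite Turán graph T(n, r) with parts as balanced as possible, and is at most (1 − 1/r) · n^2/2. For r = 4, n = 325: the density bound is (3/4) · 105625/2 = 316875/8 ≈ 39609.375. The integer-valued extremum is e(T(325, 4)) = 39609, which is strictly less than the density bound 316875/8 since 4 ∤ 325 (the parts of T(325, 4) cannot all be equal).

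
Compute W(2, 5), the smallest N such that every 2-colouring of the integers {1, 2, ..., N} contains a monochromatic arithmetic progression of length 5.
W(2, 5) = 178

W(2, 5) = 178. The lower bound W(2, 5) > 177 comes from an explicit good 2-colouring of [1, 177]; the upper bound W(2, 5) ≤ 178 was verified by exhaustive search over 2-colourings of [1, 178].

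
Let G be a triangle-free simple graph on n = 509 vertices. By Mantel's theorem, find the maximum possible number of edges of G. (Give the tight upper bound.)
ex(509, K_3) = ⌊509^2/4⌋ = 64770

Mantel (1907): a triangle-free graph on n vertices has at most ⌊n^2/4⌋ edges, with equality for the complete bipartite graph K_{⌊n/2⌋, ⌈n/2⌉}. For n = 509: ⌊509^2/4⌋ = ⌊259081/4⌋ = 64770. The extremal graph is K_{254, 255}, which has 254·255 = 64770 edges.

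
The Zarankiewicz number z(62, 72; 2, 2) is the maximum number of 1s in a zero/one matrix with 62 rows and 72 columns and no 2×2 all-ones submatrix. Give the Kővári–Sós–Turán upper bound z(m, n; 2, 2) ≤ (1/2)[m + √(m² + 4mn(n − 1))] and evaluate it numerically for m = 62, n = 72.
z(62, 72; 2, 2) ≤ (1/2)[62 + √(62² + 4·62·72·71)] = (1/2)[62 + √1271620] = 594.8306

Kővári–Sós–Turán: let r_1, ..., r_62 be the row sums and z = Σ r_i the total number of 1s. Each pair of columns can share at most one row with both entries 1 (else a 2×2 all-ones block appears), so Σ_i C(r_i, 2) ≤ C(72, 2) = 2556. By convexity Σ_i C(r_i, 2) ≥ 62·C(z/62, 2) = z(z − 62)/(2·62), giving z² − 62z − 62·72·71 ≤ 0 and hence z ≤ (1/2)[62 + √(3844 + 4·316944)] = (1/2)[62 + √1271620] ≈ (1/2)(62 + 1127.6613) = 594.8306.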